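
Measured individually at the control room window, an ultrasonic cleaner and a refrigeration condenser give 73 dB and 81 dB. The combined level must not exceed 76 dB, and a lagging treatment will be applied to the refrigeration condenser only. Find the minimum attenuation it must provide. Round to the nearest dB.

Everything except the refrigeration condenser sums to 10^(73/10) = 1.995e+07 in linear terms, 73.00 dB.
The limit corresponds to 10^(76/10) = 3.981e+07; subtracting the fixed part leaves 1.986e+07 for the refrigeration condenser, i.e. 72.98 dB.
Required insertion loss = 81 − 72.98 = 8.02 dB.

8 dB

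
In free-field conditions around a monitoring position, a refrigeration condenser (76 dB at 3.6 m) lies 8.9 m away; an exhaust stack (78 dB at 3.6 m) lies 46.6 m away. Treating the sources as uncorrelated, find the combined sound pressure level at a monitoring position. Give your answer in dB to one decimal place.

68.4 dB

Apply inverse-square spreading to bring every level to the receiver, then sum 10^(L/10).
refrigeration condenser: 76 − 20·log₁₀(8.9/3.6) = 76 − 7.86 = 68.14 dB.
exhaust stack: 78 − 20·log₁₀(46.6/3.6) = 78 − 22.24 = 55.76 dB.
Σ 10^(L/10) = 6.890e+06 → L_total = 10·log₁₀(6.890e+06) = 68.38 dB.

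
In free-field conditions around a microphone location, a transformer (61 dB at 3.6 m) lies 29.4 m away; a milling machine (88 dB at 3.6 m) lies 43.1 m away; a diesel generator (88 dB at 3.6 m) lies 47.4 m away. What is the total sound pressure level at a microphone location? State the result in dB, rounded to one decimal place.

69.1 dB

First find each source's level at the receiver (point-source: −20·log₁₀(r/r_ref)), then combine on an intensity basis.
transformer: 61 − 20·log₁₀(29.4/3.6) = 61 − 18.24 = 42.76 dB.
milling machine: 88 − 20·log₁₀(43.1/3.6) = 88 − 21.56 = 66.44 dB.
diesel generator: 88 − 20·log₁₀(47.4/3.6) = 88 − 22.39 = 65.61 dB.
Σ 10^(L/10) = 8.060e+06 → L_total = 10·log₁₀(8.060e+06) = 69.06 dB.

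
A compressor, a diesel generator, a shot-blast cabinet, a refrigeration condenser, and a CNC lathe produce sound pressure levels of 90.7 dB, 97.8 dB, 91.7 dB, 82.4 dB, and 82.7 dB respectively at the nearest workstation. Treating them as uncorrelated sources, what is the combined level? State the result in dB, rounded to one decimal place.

99.6 dB

For uncorrelated sources the intensities add, so convert each level to linear form, sum, and take 10·log₁₀ of the total.
Σ 10^(L/10) = 10^(90.7/10) + 10^(97.8/10) + 10^(91.7/10) + 10^(82.4/10) + 10^(82.7/10) = 9.040e+09.
L_total = 10·log₁₀(9.040e+09) = 99.56 dB.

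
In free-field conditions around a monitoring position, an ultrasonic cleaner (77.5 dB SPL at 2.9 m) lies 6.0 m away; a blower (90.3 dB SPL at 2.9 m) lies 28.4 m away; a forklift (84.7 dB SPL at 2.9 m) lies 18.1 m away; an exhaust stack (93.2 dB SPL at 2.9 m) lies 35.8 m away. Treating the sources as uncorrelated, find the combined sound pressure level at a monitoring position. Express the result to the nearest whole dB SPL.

77 dB SPL

First find each source's level at the receiver (point-source: −20·log₁₀(r/r_ref)), then combine on an intensity basis.
ultrasonic cleaner: 77.5 − 20·log₁₀(6.0/2.9) = 77.5 − 6.32 = 71.18 dB SPL.
blower: 90.3 − 20·log₁₀(28.4/2.9) = 90.3 − 19.82 = 70.48 dB SPL.
forklift: 84.7 − 20·log₁₀(18.1/2.9) = 84.7 − 15.91 = 68.79 dB SPL.
exhaust stack: 93.2 − 20·log₁₀(35.8/2.9) = 93.2 − 21.83 = 71.37 dB SPL.
Σ 10^(L/10) = 4.560e+07 → L_total = 10·log₁₀(4.560e+07) = 76.59 dB SPL.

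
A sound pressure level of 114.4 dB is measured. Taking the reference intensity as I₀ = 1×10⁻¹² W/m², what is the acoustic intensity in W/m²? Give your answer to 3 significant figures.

I = I₀·10^(L/10) = 10⁻¹² × 10^(114.4/10) = 10^(-0.560).

0.275 W/m²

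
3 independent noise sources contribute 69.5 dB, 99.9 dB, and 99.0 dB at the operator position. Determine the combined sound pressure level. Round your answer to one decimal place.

For uncorrelated sources the intensities add, so convert each level to linear form, sum, and take 10·log₁₀ of the total.
Σ 10^(L/10) = 10^(69.5/10) + 10^(99.9/10) + 10^(99.0/10) = 1.772e+10.
L_total = 10·log₁₀(1.772e+10) = 102.49 dB.

102.5 dB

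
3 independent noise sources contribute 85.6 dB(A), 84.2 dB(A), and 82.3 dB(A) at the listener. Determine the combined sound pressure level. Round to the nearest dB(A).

Incoherent sources combine by intensity addition: L_total = 10·log₁₀(Σ 10^(L_i/10)).
Σ 10^(L/10) = 10^(85.6/10) + 10^(84.2/10) + 10^(82.3/10) = 7.959e+08.
L_total = 10·log₁₀(7.959e+08) = 89.01 dB(A).

89 dB(A)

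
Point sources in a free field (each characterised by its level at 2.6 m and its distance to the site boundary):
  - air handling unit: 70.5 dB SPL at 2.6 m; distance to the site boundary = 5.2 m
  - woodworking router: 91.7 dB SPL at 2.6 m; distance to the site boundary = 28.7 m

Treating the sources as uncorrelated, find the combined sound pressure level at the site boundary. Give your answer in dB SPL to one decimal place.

71.7 dB SPL

Apply inverse-square spreading to bring every level to the receiver, then sum 10^(L/10).
air handling unit: 70.5 − 20·log₁₀(5.2/2.6) = 70.5 − 6.02 = 64.48 dB SPL.
woodworking router: 91.7 − 20·log₁₀(28.7/2.6) = 91.7 − 20.86 = 70.84 dB SPL.
Σ 10^(L/10) = 1.494e+07 → L_total = 10·log₁₀(1.494e+07) = 71.74 dB SPL.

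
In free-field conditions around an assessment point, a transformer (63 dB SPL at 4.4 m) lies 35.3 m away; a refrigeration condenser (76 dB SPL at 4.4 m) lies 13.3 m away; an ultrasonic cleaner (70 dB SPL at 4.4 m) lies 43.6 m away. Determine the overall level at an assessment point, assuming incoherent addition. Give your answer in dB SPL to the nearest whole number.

67 dB SPL

Apply inverse-square spreading to bring every level to the receiver, then sum 10^(L/10).
transformer: 63 − 20·log₁₀(35.3/4.4) = 63 − 18.09 = 44.91 dB SPL.
refrigeration condenser: 76 − 20·log₁₀(13.3/4.4) = 76 − 9.61 = 66.39 dB SPL.
ultrasonic cleaner: 70 − 20·log₁₀(43.6/4.4) = 70 − 19.92 = 50.08 dB SPL.
Σ 10^(L/10) = 4.490e+06 → L_total = 10·log₁₀(4.490e+06) = 66.52 dB SPL.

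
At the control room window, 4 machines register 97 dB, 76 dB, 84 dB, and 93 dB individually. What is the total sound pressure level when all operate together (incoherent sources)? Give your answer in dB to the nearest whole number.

Incoherent sources combine by intensity addition: L_total = 10·log₁₀(Σ 10^(L_i/10)).
Σ 10^(L/10) = 10^(97/10) + 10^(76/10) + 10^(84/10) + 10^(93/10) = 7.298e+09.
L_total = 10·log₁₀(7.298e+09) = 98.63 dB.

99 dB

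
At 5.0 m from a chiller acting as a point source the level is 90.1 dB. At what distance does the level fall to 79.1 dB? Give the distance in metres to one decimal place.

Point-source spreading drops the level by 20·log₁₀(r₂/r₁); inverting, r₂/r₁ = 10^(ΔL/20).
r₂ = 5.0·10^((90.1−79.1)/20) = 5.0·10^(11.0/20) = 17.74 m.

17.7 m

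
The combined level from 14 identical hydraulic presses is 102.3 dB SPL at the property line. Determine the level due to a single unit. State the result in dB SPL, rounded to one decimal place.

Dividing the total intensity by 14 lowers the level by 10·log₁₀ 14 = 11.461 dB: L₁ = 102.3 − 11.461.

90.8 dB SPL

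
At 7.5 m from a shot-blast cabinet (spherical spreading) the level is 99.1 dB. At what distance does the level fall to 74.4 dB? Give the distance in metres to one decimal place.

For a point source L₁ − L₂ = 20·log₁₀(r₂/r₁), so r₂ = r₁·10^((L₁−L₂)/20).
r₂ = 7.5·10^((99.1−74.4)/20) = 7.5·10^(24.7/20) = 128.84 m.

128.8 m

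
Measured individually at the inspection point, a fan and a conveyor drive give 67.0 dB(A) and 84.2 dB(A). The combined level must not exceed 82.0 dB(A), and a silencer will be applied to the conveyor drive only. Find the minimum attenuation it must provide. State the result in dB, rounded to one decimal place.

Fixed contribution from the other source: Σ 10^(L/10) = 10^(67.0/10) = 5.012e+06 (67.00 dB(A)).
To meet 82.0 dB(A) overall, the treated conveyor drive may contribute at most 10^(82.0/10) − 5.012e+06 = 1.535e+08, i.e. 81.86 dB(A).
Required insertion loss = 84.2 − 81.86 = 2.34 dB.

2.3 dB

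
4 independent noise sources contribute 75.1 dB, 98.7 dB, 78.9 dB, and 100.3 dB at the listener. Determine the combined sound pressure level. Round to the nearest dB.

Incoherent sources combine by intensity addition: L_total = 10·log₁₀(Σ 10^(L_i/10)).
Σ 10^(L/10) = 10^(75.1/10) + 10^(98.7/10) + 10^(78.9/10) + 10^(100.3/10) = 1.824e+10.
L_total = 10·log₁₀(1.824e+10) = 102.61 dB.

103 dB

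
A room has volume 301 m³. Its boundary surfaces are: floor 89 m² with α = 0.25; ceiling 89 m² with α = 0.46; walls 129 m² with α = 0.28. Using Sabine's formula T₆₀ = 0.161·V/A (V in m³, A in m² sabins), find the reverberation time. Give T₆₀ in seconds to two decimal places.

0.49 s

A = Σ Sᵢαᵢ = 89·0.25 + 89·0.46 + 129·0.28 = 99.31 m².
T₆₀ = 0.161 × 301 / 99.31 = 0.488 s.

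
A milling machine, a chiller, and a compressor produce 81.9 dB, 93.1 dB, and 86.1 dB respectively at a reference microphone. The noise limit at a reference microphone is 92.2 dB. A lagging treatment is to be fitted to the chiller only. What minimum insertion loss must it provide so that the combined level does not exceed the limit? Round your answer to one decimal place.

Fixed contribution from the other sources: Σ 10^(L/10) = 10^(81.9/10) + 10^(86.1/10) = 5.623e+08 (87.50 dB).
To meet 92.2 dB overall, the treated chiller may contribute at most 10^(92.2/10) − 5.623e+08 = 1.097e+09, i.e. 90.40 dB.
Required insertion loss = 93.1 − 90.40 = 2.70 dB.

2.7 dB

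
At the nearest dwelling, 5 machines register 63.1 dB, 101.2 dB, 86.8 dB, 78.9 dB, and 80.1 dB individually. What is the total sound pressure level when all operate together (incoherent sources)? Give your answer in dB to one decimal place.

Incoherent sources combine by intensity addition: L_total = 10·log₁₀(Σ 10^(L_i/10)).
Σ 10^(L/10) = 10^(63.1/10) + 10^(101.2/10) + 10^(86.8/10) + 10^(78.9/10) + 10^(80.1/10) = 1.384e+10.
L_total = 10·log₁₀(1.384e+10) = 101.41 dB.

101.4 dB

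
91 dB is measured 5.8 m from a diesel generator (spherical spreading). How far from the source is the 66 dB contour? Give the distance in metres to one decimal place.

103.1 m

The 25.0 dB drop corresponds to a distance ratio of 10^(25.0/20) for a point source.
r₂ = 5.8·10^((91−66)/20) = 5.8·10^(25.0/20) = 103.14 m.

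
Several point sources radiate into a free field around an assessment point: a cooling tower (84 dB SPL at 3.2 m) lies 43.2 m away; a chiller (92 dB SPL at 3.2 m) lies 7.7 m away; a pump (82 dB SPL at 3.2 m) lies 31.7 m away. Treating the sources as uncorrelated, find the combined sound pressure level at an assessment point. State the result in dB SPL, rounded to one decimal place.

Apply inverse-square spreading to bring every level to the receiver, then sum 10^(L/10).
cooling tower: 84 − 20·log₁₀(43.2/3.2) = 84 − 22.61 = 61.39 dB SPL.
chiller: 92 − 20·log₁₀(7.7/3.2) = 92 − 7.63 = 84.37 dB SPL.
pump: 82 − 20·log₁₀(31.7/3.2) = 82 − 19.92 = 62.08 dB SPL.
Σ 10^(L/10) = 2.767e+08 → L_total = 10·log₁₀(2.767e+08) = 84.42 dB SPL.

84.4 dB SPL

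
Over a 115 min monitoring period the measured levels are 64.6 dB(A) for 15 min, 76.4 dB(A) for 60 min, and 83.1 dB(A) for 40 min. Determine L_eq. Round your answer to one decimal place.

79.7 dB(A)

Weight each interval's intensity by its duration and average over T = 115 min:
Σ tᵢ·10^(Lᵢ/10) = 15·10^(64.6/10) + 60·10^(76.4/10) + 40·10^(83.1/10) = 1.083e+10.
L_eq = 10·log₁₀(1.083e+10/115) = 79.74 dB(A).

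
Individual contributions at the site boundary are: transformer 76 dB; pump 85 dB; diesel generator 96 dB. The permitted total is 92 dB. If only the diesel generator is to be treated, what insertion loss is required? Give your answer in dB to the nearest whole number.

Fixed contribution from the other sources: Σ 10^(L/10) = 10^(76/10) + 10^(85/10) = 3.560e+08 (85.51 dB).
The limit corresponds to 10^(92/10) = 1.585e+09; subtracting the fixed part leaves 1.229e+09 for the diesel generator, i.e. 90.90 dB.
Required insertion loss = 96 − 90.90 = 5.10 dB.

5 dB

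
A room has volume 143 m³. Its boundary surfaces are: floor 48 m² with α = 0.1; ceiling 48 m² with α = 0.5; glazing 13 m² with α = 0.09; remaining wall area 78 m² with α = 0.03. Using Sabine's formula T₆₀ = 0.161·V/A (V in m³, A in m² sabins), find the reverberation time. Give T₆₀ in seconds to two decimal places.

0.71 s

Summing Sᵢαᵢ: 48·0.1 + 48·0.5 + 13·0.09 + 78·0.03 = 32.31 m².
T₆₀ = 0.161·V/A = 0.161·143/32.31 = 0.713 s.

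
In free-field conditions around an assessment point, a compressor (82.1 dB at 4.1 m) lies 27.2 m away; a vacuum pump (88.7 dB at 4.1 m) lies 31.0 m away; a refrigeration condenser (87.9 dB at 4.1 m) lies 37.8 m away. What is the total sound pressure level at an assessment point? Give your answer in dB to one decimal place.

First find each source's level at the receiver (point-source: −20·log₁₀(r/r_ref)), then combine on an intensity basis.
compressor: 82.1 − 20·log₁₀(27.2/4.1) = 82.1 − 16.44 = 65.66 dB.
vacuum pump: 88.7 − 20·log₁₀(31.0/4.1) = 88.7 − 17.57 = 71.13 dB.
refrigeration condenser: 87.9 − 20·log₁₀(37.8/4.1) = 87.9 − 19.29 = 68.61 dB.
Σ 10^(L/10) = 2.391e+07 → L_total = 10·log₁₀(2.391e+07) = 73.79 dB.

73.8 dB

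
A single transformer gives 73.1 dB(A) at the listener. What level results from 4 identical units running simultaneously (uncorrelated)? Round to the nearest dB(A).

79 dB(A)

With 4 equal, uncorrelated contributions the intensity is 4× that of one unit, giving a rise of 10·log₁₀ 4.
L_total = 73.1 + 10·log₁₀(4) = 73.1 + 6.021 = 79.12 dB(A).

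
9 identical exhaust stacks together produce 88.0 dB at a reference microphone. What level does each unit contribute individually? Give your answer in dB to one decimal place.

9 equal contributions raise the level by 10·log₁₀ 9 = 9.542 dB, so each unit alone gives 88.0 − 9.542.

78.5 dB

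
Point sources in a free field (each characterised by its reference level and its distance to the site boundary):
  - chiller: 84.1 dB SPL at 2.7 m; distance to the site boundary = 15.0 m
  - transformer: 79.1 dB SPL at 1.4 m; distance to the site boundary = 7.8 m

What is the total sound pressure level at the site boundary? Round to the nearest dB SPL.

Propagate each source to the receiver with L = L_ref − 20·log₁₀(r/r_ref), then add intensities.
chiller: 84.1 − 20·log₁₀(15.0/2.7) = 84.1 − 14.89 = 69.21 dB SPL.
transformer: 79.1 − 20·log₁₀(7.8/1.4) = 79.1 − 14.92 = 64.18 dB SPL.
Σ 10^(L/10) = 1.095e+07 → L_total = 10·log₁₀(1.095e+07) = 70.39 dB SPL.

70 dB SPL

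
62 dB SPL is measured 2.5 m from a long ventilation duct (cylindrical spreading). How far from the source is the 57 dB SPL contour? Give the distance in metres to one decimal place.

The 5.0 dB drop corresponds to a distance ratio of 10^(5.0/10) for a line source.
r₂ = 2.5·10^((62−57)/10) = 2.5·10^(5.0/10) = 7.91 m.

7.9 m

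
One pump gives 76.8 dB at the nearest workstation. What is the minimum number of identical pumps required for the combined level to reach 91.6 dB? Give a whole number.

Need L₁ + 10·log₁₀ N ≥ 91.6, i.e. log₁₀ N ≥ 1.48.
N ≥ 10^(14.8/10) = 30.200, so N = 31.

31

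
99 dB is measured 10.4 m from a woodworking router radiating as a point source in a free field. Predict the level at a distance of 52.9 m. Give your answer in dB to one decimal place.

For a point source, L₂ = L₁ − 20·log₁₀(r₂/r₁).
L₂ = 99 − 20·log₁₀(52.9/10.4) = 99 − 14.128 = 84.87 dB.

84.9 dB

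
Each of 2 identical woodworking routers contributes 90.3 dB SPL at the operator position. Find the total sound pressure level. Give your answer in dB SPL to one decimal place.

L_total = L₁ + 10·log₁₀ N for N identical incoherent sources.
L_total = 90.3 + 10·log₁₀(2) = 90.3 + 3.010 = 93.31 dB SPL.

93.3 dB SPL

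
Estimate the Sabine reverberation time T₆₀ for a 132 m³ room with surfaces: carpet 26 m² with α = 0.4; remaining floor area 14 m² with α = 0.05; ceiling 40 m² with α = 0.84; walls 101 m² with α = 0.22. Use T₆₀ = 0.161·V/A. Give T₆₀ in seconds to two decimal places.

0.32 s

A = Σ Sᵢαᵢ = 26·0.4 + 14·0.05 + 40·0.84 + 101·0.22 = 66.92 m².
T₆₀ = 0.161 × 132 / 66.92 = 0.318 s.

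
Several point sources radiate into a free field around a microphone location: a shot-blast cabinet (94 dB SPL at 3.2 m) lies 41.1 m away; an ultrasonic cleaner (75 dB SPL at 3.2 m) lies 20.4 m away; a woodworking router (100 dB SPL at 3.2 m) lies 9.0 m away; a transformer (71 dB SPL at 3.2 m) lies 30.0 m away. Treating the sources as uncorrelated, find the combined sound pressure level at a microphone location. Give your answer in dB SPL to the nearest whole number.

Propagate each source to the receiver with L = L_ref − 20·log₁₀(r/r_ref), then add intensities.
shot-blast cabinet: 94 − 20·log₁₀(41.1/3.2) = 94 − 22.17 = 71.83 dB SPL.
ultrasonic cleaner: 75 − 20·log₁₀(20.4/3.2) = 75 − 16.09 = 58.91 dB SPL.
woodworking router: 100 − 20·log₁₀(9.0/3.2) = 100 − 8.98 = 91.02 dB SPL.
transformer: 71 − 20·log₁₀(30.0/3.2) = 71 − 19.44 = 51.56 dB SPL.
Σ 10^(L/10) = 1.280e+09 → L_total = 10·log₁₀(1.280e+09) = 91.07 dB SPL.

91 dB SPL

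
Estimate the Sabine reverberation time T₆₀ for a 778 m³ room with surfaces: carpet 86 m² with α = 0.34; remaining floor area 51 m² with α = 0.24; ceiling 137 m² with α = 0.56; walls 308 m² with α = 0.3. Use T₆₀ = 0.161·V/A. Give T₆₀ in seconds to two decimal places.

0.59 s

A = Σ Sᵢαᵢ = 86·0.34 + 51·0.24 + 137·0.56 + 308·0.3 = 210.60 m².
T₆₀ = 0.161·V/A = 0.161·778/210.60 = 0.595 s.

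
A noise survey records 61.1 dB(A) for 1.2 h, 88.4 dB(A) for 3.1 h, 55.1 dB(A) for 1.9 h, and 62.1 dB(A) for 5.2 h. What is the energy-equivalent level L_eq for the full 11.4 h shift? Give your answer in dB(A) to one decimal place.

Weight each interval's intensity by its duration and average over T = 11.4 h:
Σ tᵢ·10^(Lᵢ/10) = 1.2·10^(61.1/10) + 3.1·10^(88.4/10) + 1.9·10^(55.1/10) + 5.2·10^(62.1/10) = 2.155e+09.
L_eq = 10·log₁₀(2.155e+09/11.4) = 82.77 dB(A).

82.8 dB(A)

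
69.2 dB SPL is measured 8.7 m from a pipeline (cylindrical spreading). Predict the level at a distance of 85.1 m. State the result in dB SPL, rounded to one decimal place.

59.3 dB SPL

For a line source, L₂ = L₁ − 10·log₁₀(r₂/r₁).
L₂ = 69.2 − 10·log₁₀(85.1/8.7) = 69.2 − 9.904 = 59.30 dB SPL.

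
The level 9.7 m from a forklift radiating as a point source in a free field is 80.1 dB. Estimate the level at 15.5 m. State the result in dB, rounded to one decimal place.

Spherical spreading from a point source gives a 20·log₁₀(r₂/r₁) drop.
L₂ = 80.1 − 20·log₁₀(15.5/9.7) = 80.1 − 4.071 = 76.03 dB.

76.0 dB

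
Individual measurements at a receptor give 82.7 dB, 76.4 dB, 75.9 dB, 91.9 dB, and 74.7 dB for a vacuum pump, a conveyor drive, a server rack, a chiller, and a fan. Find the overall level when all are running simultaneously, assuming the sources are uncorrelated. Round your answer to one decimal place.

92.7 dB

Incoherent sources combine by intensity addition: L_total = 10·log₁₀(Σ 10^(L_i/10)).
Σ 10^(L/10) = 10^(82.7/10) + 10^(76.4/10) + 10^(75.9/10) + 10^(91.9/10) + 10^(74.7/10) = 1.847e+09.
L_total = 10·log₁₀(1.847e+09) = 92.66 dB.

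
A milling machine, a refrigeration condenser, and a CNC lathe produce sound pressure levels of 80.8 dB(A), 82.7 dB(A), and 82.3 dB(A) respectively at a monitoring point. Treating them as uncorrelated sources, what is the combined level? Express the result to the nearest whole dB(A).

Incoherent sources combine by intensity addition: L_total = 10·log₁₀(Σ 10^(L_i/10)).
Σ 10^(L/10) = 10^(80.8/10) + 10^(82.7/10) + 10^(82.3/10) = 4.763e+08.
L_total = 10·log₁₀(4.763e+08) = 86.78 dB(A).

87 dB(A)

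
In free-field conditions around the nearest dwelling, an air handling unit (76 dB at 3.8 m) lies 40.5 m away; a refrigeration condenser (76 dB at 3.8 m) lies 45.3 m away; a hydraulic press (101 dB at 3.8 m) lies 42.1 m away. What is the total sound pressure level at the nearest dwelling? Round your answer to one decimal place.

80.1 dB

Propagate each source to the receiver with L = L_ref − 20·log₁₀(r/r_ref), then add intensities.
air handling unit: 76 − 20·log₁₀(40.5/3.8) = 76 − 20.55 = 55.45 dB.
refrigeration condenser: 76 − 20·log₁₀(45.3/3.8) = 76 − 21.53 = 54.47 dB.
hydraulic press: 101 − 20·log₁₀(42.1/3.8) = 101 − 20.89 = 80.11 dB.
Σ 10^(L/10) = 1.032e+08 → L_total = 10·log₁₀(1.032e+08) = 80.14 dB.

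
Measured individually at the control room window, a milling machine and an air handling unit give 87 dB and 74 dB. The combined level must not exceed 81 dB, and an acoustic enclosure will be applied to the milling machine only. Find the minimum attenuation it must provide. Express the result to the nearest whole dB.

7 dB

Everything except the milling machine sums to 10^(74/10) = 2.512e+07 in linear terms, 74.00 dB.
The limit corresponds to 10^(81/10) = 1.259e+08; subtracting the fixed part leaves 1.008e+08 for the milling machine, i.e. 80.03 dB.
Required insertion loss = 87 − 80.03 = 6.97 dB.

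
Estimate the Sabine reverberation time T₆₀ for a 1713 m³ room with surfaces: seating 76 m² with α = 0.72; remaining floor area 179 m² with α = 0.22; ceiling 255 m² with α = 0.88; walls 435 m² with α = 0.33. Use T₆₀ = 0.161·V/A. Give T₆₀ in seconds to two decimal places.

0.60 s

Total absorption A = 76·0.72 + 179·0.22 + 255·0.88 + 435·0.33 = 462.05 m² sabins.
T₆₀ = 0.161·V/A = 0.161·1713/462.05 = 0.597 s.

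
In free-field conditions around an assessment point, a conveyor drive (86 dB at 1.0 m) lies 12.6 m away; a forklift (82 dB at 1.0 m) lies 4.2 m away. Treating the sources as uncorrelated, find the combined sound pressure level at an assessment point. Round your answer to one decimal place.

70.6 dB

First find each source's level at the receiver (point-source: −20·log₁₀(r/r_ref)), then combine on an intensity basis.
conveyor drive: 86 − 20·log₁₀(12.6/1.0) = 86 − 22.01 = 63.99 dB.
forklift: 82 − 20·log₁₀(4.2/1.0) = 82 − 12.46 = 69.54 dB.
Σ 10^(L/10) = 1.149e+07 → L_total = 10·log₁₀(1.149e+07) = 70.60 dB.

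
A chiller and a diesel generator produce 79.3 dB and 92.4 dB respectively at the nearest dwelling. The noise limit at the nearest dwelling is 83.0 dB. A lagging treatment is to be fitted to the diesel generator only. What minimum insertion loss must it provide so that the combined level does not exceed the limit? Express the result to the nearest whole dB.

The untreated sources together contribute 10^(79.3/10) = 8.511e+07, i.e. 79.30 dB.
The limit corresponds to 10^(83.0/10) = 1.995e+08; subtracting the fixed part leaves 1.144e+08 for the diesel generator, i.e. 80.58 dB.
Required insertion loss = 92.4 − 80.58 = 11.82 dB.

12 dB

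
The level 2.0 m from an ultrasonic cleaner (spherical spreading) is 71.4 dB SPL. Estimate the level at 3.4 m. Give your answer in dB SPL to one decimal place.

66.8 dB SPL

For a point source, L₂ = L₁ − 20·log₁₀(r₂/r₁).
L₂ = 71.4 − 20·log₁₀(3.4/2.0) = 71.4 − 4.609 = 66.79 dB SPL.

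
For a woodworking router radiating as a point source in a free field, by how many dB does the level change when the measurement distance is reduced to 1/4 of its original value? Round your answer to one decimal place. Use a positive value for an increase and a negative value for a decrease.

+12.0 dB

A point source loses 6 dB per doubling of distance; generally ΔL = −20·log₁₀(r₂/r₁).
ΔL = −20·log₁₀(0.25) = +12.04 dB.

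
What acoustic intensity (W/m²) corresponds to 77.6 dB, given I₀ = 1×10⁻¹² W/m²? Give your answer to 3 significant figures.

L = 10·log₁₀(I/I₀) ⇒ I = I₀·10^(L/10) = 10⁻¹² × 10^7.76.

5.75e-05 W/m²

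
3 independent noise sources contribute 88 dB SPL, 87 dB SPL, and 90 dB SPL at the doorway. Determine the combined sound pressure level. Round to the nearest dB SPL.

93 dB SPL

For uncorrelated sources the intensities add, so convert each level to linear form, sum, and take 10·log₁₀ of the total.
Σ 10^(L/10) = 10^(88/10) + 10^(87/10) + 10^(90/10) = 2.132e+09.
L_total = 10·log₁₀(2.132e+09) = 93.29 dB SPL.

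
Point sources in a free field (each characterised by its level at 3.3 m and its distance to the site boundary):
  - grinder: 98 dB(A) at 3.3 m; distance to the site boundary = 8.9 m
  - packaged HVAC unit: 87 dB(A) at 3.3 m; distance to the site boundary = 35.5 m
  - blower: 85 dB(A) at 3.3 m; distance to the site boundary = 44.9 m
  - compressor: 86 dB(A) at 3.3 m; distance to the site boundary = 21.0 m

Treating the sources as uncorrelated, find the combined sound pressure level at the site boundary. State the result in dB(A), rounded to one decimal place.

89.5 dB(A)

Propagate each source to the receiver with L = L_ref − 20·log₁₀(r/r_ref), then add intensities.
grinder: 98 − 20·log₁₀(8.9/3.3) = 98 − 8.62 = 89.38 dB(A).
packaged HVAC unit: 87 − 20·log₁₀(35.5/3.3) = 87 − 20.63 = 66.37 dB(A).
blower: 85 − 20·log₁₀(44.9/3.3) = 85 − 22.67 = 62.33 dB(A).
compressor: 86 − 20·log₁₀(21.0/3.3) = 86 − 16.07 = 69.93 dB(A).
Σ 10^(L/10) = 8.833e+08 → L_total = 10·log₁₀(8.833e+08) = 89.46 dB(A).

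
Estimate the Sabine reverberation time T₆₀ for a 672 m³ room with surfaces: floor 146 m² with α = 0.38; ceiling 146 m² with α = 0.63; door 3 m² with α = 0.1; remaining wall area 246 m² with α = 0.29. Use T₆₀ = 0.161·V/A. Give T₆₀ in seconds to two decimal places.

0.49 s

Summing Sᵢαᵢ: 146·0.38 + 146·0.63 + 3·0.1 + 246·0.29 = 219.10 m².
T₆₀ = 0.161 × 672 / 219.10 = 0.494 s.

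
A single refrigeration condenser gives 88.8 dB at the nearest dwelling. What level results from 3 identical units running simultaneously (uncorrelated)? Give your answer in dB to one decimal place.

N identical incoherent sources raise the level by 10·log₁₀ N.
L_total = 88.8 + 10·log₁₀(3) = 88.8 + 4.771 = 93.57 dB.

93.6 dB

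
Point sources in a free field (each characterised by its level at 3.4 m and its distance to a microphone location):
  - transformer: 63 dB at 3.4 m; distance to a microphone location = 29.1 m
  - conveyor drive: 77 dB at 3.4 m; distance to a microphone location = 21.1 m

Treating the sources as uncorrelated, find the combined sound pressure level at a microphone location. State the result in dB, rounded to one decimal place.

Apply inverse-square spreading to bring every level to the receiver, then sum 10^(L/10).
transformer: 63 − 20·log₁₀(29.1/3.4) = 63 − 18.65 = 44.35 dB.
conveyor drive: 77 − 20·log₁₀(21.1/3.4) = 77 − 15.86 = 61.14 dB.
Σ 10^(L/10) = 1.329e+06 → L_total = 10·log₁₀(1.329e+06) = 61.23 dB.

61.2 dB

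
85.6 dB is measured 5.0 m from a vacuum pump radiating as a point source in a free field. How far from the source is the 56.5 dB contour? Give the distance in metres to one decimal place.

142.6 m

For a point source L₁ − L₂ = 20·log₁₀(r₂/r₁), so r₂ = r₁·10^((L₁−L₂)/20).
r₂ = 5.0·10^((85.6−56.5)/20) = 5.0·10^(29.1/20) = 142.55 m.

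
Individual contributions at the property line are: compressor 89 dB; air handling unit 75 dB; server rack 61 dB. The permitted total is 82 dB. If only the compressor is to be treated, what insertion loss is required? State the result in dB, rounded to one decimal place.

Fixed contribution from the other sources: Σ 10^(L/10) = 10^(75/10) + 10^(61/10) = 3.288e+07 (75.17 dB).
To meet 82 dB overall, the treated compressor may contribute at most 10^(82/10) − 3.288e+07 = 1.256e+08, i.e. 80.99 dB.
So the compressor must be reduced from 89 to 80.99 dB: IL = 8.01 dB.

8.0 dB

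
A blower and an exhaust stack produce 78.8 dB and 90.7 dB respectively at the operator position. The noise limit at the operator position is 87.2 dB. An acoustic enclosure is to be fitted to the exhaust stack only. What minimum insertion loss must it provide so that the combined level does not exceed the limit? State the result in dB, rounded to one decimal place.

Everything except the exhaust stack sums to 10^(78.8/10) = 7.586e+07 in linear terms, 78.80 dB.
The limit corresponds to 10^(87.2/10) = 5.248e+08; subtracting the fixed part leaves 4.489e+08 for the exhaust stack, i.e. 86.52 dB.
So the exhaust stack must be reduced from 90.7 to 86.52 dB: IL = 4.18 dB.

4.2 dB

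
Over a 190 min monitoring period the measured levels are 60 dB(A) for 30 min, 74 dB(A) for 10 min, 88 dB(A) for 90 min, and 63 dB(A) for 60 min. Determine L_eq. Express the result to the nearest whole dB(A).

The energy average is taken in the linear domain: L_eq = 10·log₁₀[(Σ tᵢ·10^(Lᵢ/10))/T], T = 190 min.
Σ tᵢ·10^(Lᵢ/10) = 30·10^(60/10) + 10·10^(74/10) + 90·10^(88/10) + 60·10^(63/10) = 5.719e+10.
L_eq = 10·log₁₀(5.719e+10/190) = 84.79 dB(A).

85 dB(A)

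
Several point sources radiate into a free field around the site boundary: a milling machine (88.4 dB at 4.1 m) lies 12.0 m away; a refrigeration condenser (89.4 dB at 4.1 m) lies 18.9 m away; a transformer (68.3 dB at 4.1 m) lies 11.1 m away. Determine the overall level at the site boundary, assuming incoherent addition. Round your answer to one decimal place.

80.9 dB

Apply inverse-square spreading to bring every level to the receiver, then sum 10^(L/10).
milling machine: 88.4 − 20·log₁₀(12.0/4.1) = 88.4 − 9.33 = 79.07 dB.
refrigeration condenser: 89.4 − 20·log₁₀(18.9/4.1) = 89.4 − 13.27 = 76.13 dB.
transformer: 68.3 − 20·log₁₀(11.1/4.1) = 68.3 − 8.65 = 59.65 dB.
Σ 10^(L/10) = 1.227e+08 → L_total = 10·log₁₀(1.227e+08) = 80.89 dB.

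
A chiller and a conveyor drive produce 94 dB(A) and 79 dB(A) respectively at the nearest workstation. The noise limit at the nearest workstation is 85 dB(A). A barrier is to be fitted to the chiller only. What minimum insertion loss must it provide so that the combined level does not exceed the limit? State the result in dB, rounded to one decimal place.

Everything except the chiller sums to 10^(79/10) = 7.943e+07 in linear terms, 79.00 dB(A).
To meet 85 dB(A) overall, the treated chiller may contribute at most 10^(85/10) − 7.943e+07 = 2.368e+08, i.e. 83.74 dB(A).
Required insertion loss = 94 − 83.74 = 10.26 dB.

10.3 dB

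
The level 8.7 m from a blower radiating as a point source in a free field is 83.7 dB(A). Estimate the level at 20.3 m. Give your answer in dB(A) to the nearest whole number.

Spherical spreading from a point source gives a 20·log₁₀(r₂/r₁) drop.
L₂ = 83.7 − 20·log₁₀(20.3/8.7) = 83.7 − 7.360 = 76.34 dB(A).

76 dB(A)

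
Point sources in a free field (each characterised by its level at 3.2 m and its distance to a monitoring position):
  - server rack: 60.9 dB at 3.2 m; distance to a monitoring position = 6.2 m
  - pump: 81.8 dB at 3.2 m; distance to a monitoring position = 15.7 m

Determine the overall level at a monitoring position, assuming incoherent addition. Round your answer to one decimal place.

68.2 dB

Propagate each source to the receiver with L = L_ref − 20·log₁₀(r/r_ref), then add intensities.
server rack: 60.9 − 20·log₁₀(6.2/3.2) = 60.9 − 5.74 = 55.16 dB.
pump: 81.8 − 20·log₁₀(15.7/3.2) = 81.8 − 13.81 = 67.99 dB.
Σ 10^(L/10) = 6.616e+06 → L_total = 10·log₁₀(6.616e+06) = 68.21 dB.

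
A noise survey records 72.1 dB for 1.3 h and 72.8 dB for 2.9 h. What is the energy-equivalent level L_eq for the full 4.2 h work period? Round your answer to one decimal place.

72.6 dB

L_eq = 10·log₁₀[(1/T)·Σ tᵢ·10^(Lᵢ/10)] with T = 4.2 h.
Σ tᵢ·10^(Lᵢ/10) = 1.3·10^(72.1/10) + 2.9·10^(72.8/10) = 7.634e+07.
L_eq = 10·log₁₀(7.634e+07/4.2) = 72.60 dB.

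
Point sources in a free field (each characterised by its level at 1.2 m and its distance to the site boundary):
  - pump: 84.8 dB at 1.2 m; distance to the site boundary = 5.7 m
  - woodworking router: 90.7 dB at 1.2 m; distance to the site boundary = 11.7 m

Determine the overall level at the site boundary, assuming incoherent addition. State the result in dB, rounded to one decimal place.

Apply inverse-square spreading to bring every level to the receiver, then sum 10^(L/10).
pump: 84.8 − 20·log₁₀(5.7/1.2) = 84.8 − 13.53 = 71.27 dB.
woodworking router: 90.7 − 20·log₁₀(11.7/1.2) = 90.7 − 19.78 = 70.92 dB.
Σ 10^(L/10) = 2.574e+07 → L_total = 10·log₁₀(2.574e+07) = 74.11 dB.

74.1 dB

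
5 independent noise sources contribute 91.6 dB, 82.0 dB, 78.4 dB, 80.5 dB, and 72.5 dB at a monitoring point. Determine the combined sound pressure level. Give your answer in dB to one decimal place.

92.6 dB

For uncorrelated sources the intensities add, so convert each level to linear form, sum, and take 10·log₁₀ of the total.
Σ 10^(L/10) = 10^(91.6/10) + 10^(82.0/10) + 10^(78.4/10) + 10^(80.5/10) + 10^(72.5/10) = 1.803e+09.
L_total = 10·log₁₀(1.803e+09) = 92.56 dB.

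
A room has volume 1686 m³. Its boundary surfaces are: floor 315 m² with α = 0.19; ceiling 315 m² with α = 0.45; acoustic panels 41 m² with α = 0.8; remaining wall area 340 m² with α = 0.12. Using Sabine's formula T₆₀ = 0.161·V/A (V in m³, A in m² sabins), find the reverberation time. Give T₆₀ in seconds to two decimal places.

Summing Sᵢαᵢ: 315·0.19 + 315·0.45 + 41·0.8 + 340·0.12 = 275.20 m².
T₆₀ = 0.161·V/A = 0.161·1686/275.20 = 0.986 s.

0.99 s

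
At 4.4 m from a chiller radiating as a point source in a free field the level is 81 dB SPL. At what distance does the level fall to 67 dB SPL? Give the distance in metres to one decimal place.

For a point source L₁ − L₂ = 20·log₁₀(r₂/r₁), so r₂ = r₁·10^((L₁−L₂)/20).
r₂ = 4.4·10^((81−67)/20) = 4.4·10^(14.0/20) = 22.05 m.

22.1 m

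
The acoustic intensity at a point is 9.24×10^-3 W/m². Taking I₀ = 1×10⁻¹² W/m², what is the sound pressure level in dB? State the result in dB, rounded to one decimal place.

I/I₀ = 9.24×10^-3/10⁻¹² = 9.24×10^9, and L = 10·log₁₀(I/I₀).
L = 10·(0.9657 + 9) = 99.66 dB.

99.7 dB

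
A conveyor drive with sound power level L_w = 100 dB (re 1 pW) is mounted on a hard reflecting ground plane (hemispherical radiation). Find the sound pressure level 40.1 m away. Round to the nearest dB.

60 dB

Free-field hemispherical radiation: L_p = L_w − 10·log₁₀(2π·r²), r = 40.1 m.
2π·r² = 1.01e+04 m², 10·log₁₀ of that is 40.045 dB.
L_p = 100 − 40.045 = 59.96 dB.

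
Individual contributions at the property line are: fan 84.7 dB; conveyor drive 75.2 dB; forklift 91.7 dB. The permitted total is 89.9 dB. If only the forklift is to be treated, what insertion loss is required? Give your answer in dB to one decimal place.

3.6 dB

The untreated sources together contribute 10^(84.7/10) + 10^(75.2/10) = 3.282e+08, i.e. 85.16 dB.
To meet 89.9 dB overall, the treated forklift may contribute at most 10^(89.9/10) − 3.282e+08 = 6.490e+08, i.e. 88.12 dB.
Required insertion loss = 91.7 − 88.12 = 3.58 dB.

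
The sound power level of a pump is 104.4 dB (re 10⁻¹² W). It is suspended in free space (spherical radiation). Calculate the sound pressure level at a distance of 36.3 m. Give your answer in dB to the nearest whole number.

L_p = L_w − 10·log₁₀(4π·r²) with r = 36.3 m.
4π·r² = 1.656e+04 m², 10·log₁₀ of that is 42.190 dB.
L_p = 104.4 − 42.190 = 62.21 dB.

62 dB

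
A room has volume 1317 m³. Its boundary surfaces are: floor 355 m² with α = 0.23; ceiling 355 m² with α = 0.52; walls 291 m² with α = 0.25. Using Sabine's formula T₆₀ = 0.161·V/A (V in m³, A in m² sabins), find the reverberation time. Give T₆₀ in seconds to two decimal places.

Total absorption A = 355·0.23 + 355·0.52 + 291·0.25 = 339.00 m² sabins.
T₆₀ = 0.161 × 1317 / 339.00 = 0.625 s.

0.63 s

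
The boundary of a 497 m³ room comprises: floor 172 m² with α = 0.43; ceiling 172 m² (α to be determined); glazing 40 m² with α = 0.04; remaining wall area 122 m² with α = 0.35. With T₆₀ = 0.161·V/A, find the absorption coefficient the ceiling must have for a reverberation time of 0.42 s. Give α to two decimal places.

0.42

Required total absorption A = 0.161·497/0.42 = 190.52 m².
Absorption from the other surfaces = 172·0.43 + 40·0.04 + 122·0.35 = 118.26 m², so the ceiling must supply 72.26 m² over 172 m².
α = 72.26/172 = 0.420.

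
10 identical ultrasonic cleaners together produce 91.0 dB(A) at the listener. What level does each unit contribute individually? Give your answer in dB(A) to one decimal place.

For N identical incoherent sources L_total = L₁ + 10·log₁₀ N, so L₁ = 91.0 − 10·log₁₀(10) = 91.0 − 10.000.

81.0 dB(A)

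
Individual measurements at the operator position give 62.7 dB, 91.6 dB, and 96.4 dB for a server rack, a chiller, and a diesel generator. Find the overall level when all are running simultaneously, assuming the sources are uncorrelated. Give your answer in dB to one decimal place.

97.6 dB

Incoherent sources combine by intensity addition: L_total = 10·log₁₀(Σ 10^(L_i/10)).
Σ 10^(L/10) = 10^(62.7/10) + 10^(91.6/10) + 10^(96.4/10) = 5.812e+09.
L_total = 10·log₁₀(5.812e+09) = 97.64 dB.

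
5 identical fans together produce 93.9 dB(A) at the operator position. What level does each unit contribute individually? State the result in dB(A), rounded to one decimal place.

Dividing the total intensity by 5 lowers the level by 10·log₁₀ 5 = 6.990 dB: L₁ = 93.9 − 6.990.

86.9 dB(A)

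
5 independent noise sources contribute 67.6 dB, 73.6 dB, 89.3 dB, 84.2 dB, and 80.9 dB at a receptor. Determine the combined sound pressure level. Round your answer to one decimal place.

Incoherent sources combine by intensity addition: L_total = 10·log₁₀(Σ 10^(L_i/10)).
Σ 10^(L/10) = 10^(67.6/10) + 10^(73.6/10) + 10^(89.3/10) + 10^(84.2/10) + 10^(80.9/10) = 1.266e+09.
L_total = 10·log₁₀(1.266e+09) = 91.02 dB.

91.0 dB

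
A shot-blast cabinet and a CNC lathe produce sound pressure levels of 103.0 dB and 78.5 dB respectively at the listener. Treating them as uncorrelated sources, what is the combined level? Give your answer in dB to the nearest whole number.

For uncorrelated sources the intensities add, so convert each level to linear form, sum, and take 10·log₁₀ of the total.
Σ 10^(L/10) = 10^(103.0/10) + 10^(78.5/10) = 2.002e+10.
L_total = 10·log₁₀(2.002e+10) = 103.02 dB.

103 dB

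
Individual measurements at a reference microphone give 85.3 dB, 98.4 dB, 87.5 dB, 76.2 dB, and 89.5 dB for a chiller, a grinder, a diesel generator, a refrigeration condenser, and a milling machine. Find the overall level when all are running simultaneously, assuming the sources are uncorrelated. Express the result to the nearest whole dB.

99 dB

Incoherent sources combine by intensity addition: L_total = 10·log₁₀(Σ 10^(L_i/10)).
Σ 10^(L/10) = 10^(85.3/10) + 10^(98.4/10) + 10^(87.5/10) + 10^(76.2/10) + 10^(89.5/10) = 8.752e+09.
L_total = 10·log₁₀(8.752e+09) = 99.42 dB.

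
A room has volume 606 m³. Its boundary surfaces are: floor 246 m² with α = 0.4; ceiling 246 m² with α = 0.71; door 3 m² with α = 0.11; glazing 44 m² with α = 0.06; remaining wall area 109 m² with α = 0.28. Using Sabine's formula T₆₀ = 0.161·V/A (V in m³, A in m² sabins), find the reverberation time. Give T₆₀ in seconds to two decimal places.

Total absorption A = 246·0.4 + 246·0.71 + 3·0.11 + 44·0.06 + 109·0.28 = 306.55 m² sabins.
T₆₀ = 0.161·V/A = 0.161·606/306.55 = 0.318 s.

0.32 s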